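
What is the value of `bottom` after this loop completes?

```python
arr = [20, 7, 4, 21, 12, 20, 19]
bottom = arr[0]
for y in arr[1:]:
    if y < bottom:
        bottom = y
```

Minimum of [20, 7, 4, 21, 12, 20, 19]
`bottom` takes the values: 20 → 7 → 4

Answer: 4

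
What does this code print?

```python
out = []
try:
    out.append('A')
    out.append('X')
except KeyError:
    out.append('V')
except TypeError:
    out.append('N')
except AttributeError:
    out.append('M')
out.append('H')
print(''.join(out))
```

Execution trace: 'A' (try body) → 'X' (try body, no exception) → 'H' (after the try/except). Output: AXH

Answer: AXH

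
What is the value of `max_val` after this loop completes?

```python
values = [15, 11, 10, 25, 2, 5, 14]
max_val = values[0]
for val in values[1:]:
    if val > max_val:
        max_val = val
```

Maximum of [15, 11, 10, 25, 2, 5, 14]
`max_val` takes the values: 15 → 25

Answer: 25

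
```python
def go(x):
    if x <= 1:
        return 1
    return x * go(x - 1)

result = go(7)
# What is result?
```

go(7) = 7 * 6 * 5 * 4 * 3 * 2 * 1 = 5040

Answer: 5040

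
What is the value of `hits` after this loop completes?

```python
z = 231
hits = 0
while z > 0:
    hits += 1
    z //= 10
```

Count digits by repeated division by 10
`hits` takes the values: 0 → 1 → 2 → 3

Answer: 3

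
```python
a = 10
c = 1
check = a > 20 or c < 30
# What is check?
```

Trace:
`a = 10` → a = 10
`c = 1` → c = 1
`check = a > 20 or c < 30` → check = True
So check = True

Answer: True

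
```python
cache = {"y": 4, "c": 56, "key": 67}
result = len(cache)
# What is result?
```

Trace:
`cache = {"y": 4, "c": 56, "key": 67}` → cache = {'y': 4, 'c': 56, 'key': 67}
`result = len(cache)` → result = 3
So result = 3

Answer: 3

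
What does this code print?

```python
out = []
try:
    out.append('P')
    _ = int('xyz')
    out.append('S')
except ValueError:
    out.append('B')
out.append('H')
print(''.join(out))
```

Execution trace: 'P' (try body) → 'B' (except ValueError) → 'H' (after the try/except). Output: PBH

Answer: PBH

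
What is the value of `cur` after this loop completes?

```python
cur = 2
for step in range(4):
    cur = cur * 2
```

Multiply by 2, 4 times: 2 * 2^4 = 32
`cur` takes the values: 2 → 4 → 8 → 16 → 32

Answer: 32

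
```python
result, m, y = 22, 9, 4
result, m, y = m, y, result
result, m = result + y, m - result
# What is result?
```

Trace:
`result, m, y = 22, 9, 4` → result = 22; m = 9; y = 4
`result, m, y = m, y, result` → result = 9; m = 4; y = 22
`result, m = result + y, m - result` → result = 31; m = -5
So result = 31

Answer: 31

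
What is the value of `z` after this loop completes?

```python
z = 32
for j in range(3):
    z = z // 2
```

Halve 3 times: 32 // 2^3 = 4
`z` takes the values: 32 → 16 → 8 → 4

Answer: 4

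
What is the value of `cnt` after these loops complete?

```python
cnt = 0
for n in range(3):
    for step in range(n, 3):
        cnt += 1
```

Upper triangle: 3 + 2 + ... + 1
`cnt` takes the values: 0 → 1 → 2 → 3 → 4 → 5 → 6

Answer: 6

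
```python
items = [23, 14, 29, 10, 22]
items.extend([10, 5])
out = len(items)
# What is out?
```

Trace:
`items = [23, 14, 29, 10, 22]` → items = [23, 14, 29, 10, 22]
`items.extend([10, 5])` → items = [23, 14, 29, 10, 22, 10, 5]
`out = len(items)` → out = 7
So out = 7

Answer: 7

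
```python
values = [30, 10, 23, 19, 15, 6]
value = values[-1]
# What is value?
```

Trace:
`values = [30, 10, 23, 19, 15, 6]` → values = [30, 10, 23, 19, 15, 6]
`value = values[-1]` → value = 6
So value = 6

Answer: 6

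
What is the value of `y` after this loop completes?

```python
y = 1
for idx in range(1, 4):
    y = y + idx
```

Start at 1, add 1 through 3
`y` takes the values: 1 → 2 → 4 → 7

Answer: 7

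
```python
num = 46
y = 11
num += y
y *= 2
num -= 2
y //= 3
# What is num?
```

Trace:
`num = 46` → num = 46
`y = 11` → y = 11
`num += y` → num = 57
`y *= 2` → y = 22
`num -= 2` → num = 55
`y //= 3` → y = 7
So num = 55

Answer: 55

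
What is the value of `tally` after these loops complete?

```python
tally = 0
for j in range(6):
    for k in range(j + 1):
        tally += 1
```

Triangle: 1 + 2 + ... + 6
`tally` takes the values: 0 → 1 → 2 → 3 → 4 → 5 → 6 → 7 → 8 → 9 → 10 → 11 → 12 → 13 → 14 → 15 → 16 → 17 → 18 → 19 → 20 → 21

Answer: 21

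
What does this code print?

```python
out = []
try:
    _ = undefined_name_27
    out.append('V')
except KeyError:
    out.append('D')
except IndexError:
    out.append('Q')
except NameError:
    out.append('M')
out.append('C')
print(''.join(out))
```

Execution trace: 'M' (except NameError) → 'C' (after the try/except). Output: MC

Answer: MC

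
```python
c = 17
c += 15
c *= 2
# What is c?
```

Trace:
`c = 17` → c = 17
`c += 15` → c = 32
`c *= 2` → c = 64
So c = 64

Answer: 64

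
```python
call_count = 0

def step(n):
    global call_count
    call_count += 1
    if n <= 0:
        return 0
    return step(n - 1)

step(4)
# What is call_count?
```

Linear recursion stepping by 1: 5 calls from n=4 down to ≤0.

Answer: 5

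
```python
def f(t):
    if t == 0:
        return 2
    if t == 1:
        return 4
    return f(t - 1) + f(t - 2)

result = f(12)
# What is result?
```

Build up from base cases: f(0)=2, f(1)=4, f(2)=6, f(3)=10, f(4)=16, f(5)=26, f(6)=42, ..., f(12)=754

Answer: 754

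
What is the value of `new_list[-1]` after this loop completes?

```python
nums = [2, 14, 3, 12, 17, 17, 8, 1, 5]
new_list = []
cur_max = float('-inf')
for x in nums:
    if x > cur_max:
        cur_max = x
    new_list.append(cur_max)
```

Running max ends at 17
`new_list` takes the values: [] → [2] → [2, 14] → [2, 14, 14] → [2, 14, 14, 14] → [2, 14, 14, 14, 17] → [2, 14, 14, 14, 17, 17] → [2, 14, 14, 14, 17, 17, 17] → [2, 14, 14, 14, 17, 17, 17, 17] → [2, 14, 14, 14, 17, 17, 17, 17, 17]
So `new_list[-1]` = 17

Answer: 17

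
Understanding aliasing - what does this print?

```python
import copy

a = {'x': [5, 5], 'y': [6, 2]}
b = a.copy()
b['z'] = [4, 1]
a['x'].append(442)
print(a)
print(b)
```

Key concept: shallow copy of dict with mutable values.
Step by step:
`a = {'x': [5, 5], 'y': [6, 2]}` → a = {'x': [5, 5], 'y': [6, 2]}
`b = a.copy()` → b = {'x': [5, 5], 'y': [6, 2]}
`b['z'] = [4, 1]` → b = {'x': [5, 5], 'y': [6, 2], 'z': [4, 1]}
`a['x'].append(442)` → a = {'x': [5, 5, 442], 'y': [6, 2]}; b = {'x': [5, 5, 442], 'y': [6, 2], 'z': [4, 1]}
`print(a)` → prints {'x': [5, 5, 442], 'y': [6, 2]}
`print(b)` → prints {'x': [5, 5, 442], 'y': [6, 2], 'z': [4, 1]}

Answer:
{'x': [5, 5, 442], 'y': [6, 2]}
{'x': [5, 5, 442], 'y': [6, 2], 'z': [4, 1]}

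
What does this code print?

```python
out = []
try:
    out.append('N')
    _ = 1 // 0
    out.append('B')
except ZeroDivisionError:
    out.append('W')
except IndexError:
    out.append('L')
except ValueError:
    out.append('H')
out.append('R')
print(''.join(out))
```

Execution trace: 'N' (try body) → 'W' (except ZeroDivisionError) → 'R' (after the try/except). Output: NWR

Answer: NWR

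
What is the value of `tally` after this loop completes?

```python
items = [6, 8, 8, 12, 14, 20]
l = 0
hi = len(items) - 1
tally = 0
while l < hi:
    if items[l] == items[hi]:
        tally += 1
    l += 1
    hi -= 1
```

Count matching pairs from ends
`tally` takes the values: 0

Answer: 0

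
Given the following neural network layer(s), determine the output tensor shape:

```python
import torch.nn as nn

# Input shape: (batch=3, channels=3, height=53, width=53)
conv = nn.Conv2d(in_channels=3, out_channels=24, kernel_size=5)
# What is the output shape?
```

Input: (3, 3, 53, 53) -> Output: (3, 24, 49, 49)

Answer: (3, 24, 49, 49)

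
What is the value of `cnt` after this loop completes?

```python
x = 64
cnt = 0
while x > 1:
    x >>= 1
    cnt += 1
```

Count right shifts until 1
`cnt` takes the values: 0 → 1 → 2 → 3 → 4 → 5 → 6

Answer: 6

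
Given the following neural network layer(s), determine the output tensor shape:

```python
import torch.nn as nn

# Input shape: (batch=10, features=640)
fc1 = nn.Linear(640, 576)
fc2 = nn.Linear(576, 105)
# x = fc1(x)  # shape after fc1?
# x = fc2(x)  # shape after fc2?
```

Input: (10, 640) -> after fc1: (10, 576) -> Output: (10, 105)

Answer: (10, 105)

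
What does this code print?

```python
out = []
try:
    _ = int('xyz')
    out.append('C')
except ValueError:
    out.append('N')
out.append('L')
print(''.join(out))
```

Execution trace: 'N' (except ValueError) → 'L' (after the try/except). Output: NL

Answer: NL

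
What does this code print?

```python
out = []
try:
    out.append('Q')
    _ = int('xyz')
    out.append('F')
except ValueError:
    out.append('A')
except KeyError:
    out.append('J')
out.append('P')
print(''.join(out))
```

Execution trace: 'Q' (try body) → 'A' (except ValueError) → 'P' (after the try/except). Output: QAP

Answer: QAP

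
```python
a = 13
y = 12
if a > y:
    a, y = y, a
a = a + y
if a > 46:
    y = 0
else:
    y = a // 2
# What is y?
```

Trace:
`a = 13` → a = 13
`y = 12` → y = 12
`if a > y: ...` → a > y is True → a = 12; y = 13
`a = a + y` → a = 25
`if a > 46: ...` → a > 46 is False, take else branch → y = 12
So y = 12

Answer: 12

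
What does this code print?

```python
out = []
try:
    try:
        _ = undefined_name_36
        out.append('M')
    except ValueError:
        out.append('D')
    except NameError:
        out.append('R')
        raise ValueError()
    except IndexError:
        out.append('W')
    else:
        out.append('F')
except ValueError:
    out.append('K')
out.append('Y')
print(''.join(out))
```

Execution trace: 'R' (inner except NameError) → 'K' (outer except ValueError) → 'Y' (after the try/except). Output: RKY

Answer: RKY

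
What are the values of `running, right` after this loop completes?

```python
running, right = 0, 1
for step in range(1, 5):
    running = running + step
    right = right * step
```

Sum and factorial of 1 to 4
`running, right` takes the values: (0, 1) → (1, 1) → (3, 1) → (3, 2) → (6, 2) → (6, 6) → (10, 6) → (10, 24)

Answer: 10, 24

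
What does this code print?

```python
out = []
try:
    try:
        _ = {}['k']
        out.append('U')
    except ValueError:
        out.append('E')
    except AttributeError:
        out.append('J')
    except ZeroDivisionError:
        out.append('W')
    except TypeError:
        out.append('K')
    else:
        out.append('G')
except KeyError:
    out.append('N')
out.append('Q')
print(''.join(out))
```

Execution trace: 'N' (outer except KeyError) → 'Q' (after the try/except). Output: NQ

Answer: NQ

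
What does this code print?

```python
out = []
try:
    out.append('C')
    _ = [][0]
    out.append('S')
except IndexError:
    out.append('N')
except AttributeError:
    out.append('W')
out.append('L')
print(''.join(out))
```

Execution trace: 'C' (try body) → 'N' (except IndexError) → 'L' (after the try/except). Output: CNL

Answer: CNL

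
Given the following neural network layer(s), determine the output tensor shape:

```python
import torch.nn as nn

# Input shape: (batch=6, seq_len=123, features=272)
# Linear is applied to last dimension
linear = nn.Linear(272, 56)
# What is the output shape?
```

Input: (6, 123, 272) -> Output: (6, 123, 56)

Answer: (6, 123, 56)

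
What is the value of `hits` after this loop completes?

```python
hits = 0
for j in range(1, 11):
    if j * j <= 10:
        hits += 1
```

Count numbers where j² ≤ 10
`hits` takes the values: 0 → 1 → 2 → 3

Answer: 3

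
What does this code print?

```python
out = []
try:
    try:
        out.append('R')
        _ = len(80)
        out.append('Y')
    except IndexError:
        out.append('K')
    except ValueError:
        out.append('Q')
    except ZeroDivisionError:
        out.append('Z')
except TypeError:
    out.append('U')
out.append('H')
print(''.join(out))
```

Execution trace: 'R' (try body) → 'U' (outer except TypeError) → 'H' (after the try/except). Output: RUH

Answer: RUH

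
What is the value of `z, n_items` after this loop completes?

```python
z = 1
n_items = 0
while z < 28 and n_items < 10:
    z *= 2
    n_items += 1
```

Double until >= 28 or 10 iterations
`z, n_items` takes the values: (1, 0) → (2, 0) → (2, 1) → (4, 1) → (4, 2) → (8, 2) → (8, 3) → (16, 3) → (16, 4) → (32, 4) → (32, 5)

Answer: 32, 5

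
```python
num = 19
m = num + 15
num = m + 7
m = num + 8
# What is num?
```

Trace:
`num = 19` → num = 19
`m = num + 15` → m = 34
`num = m + 7` → num = 41
`m = num + 8` → m = 49
So num = 41

Answer: 41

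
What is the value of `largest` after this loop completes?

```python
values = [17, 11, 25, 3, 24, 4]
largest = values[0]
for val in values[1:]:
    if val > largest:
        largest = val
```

Maximum of [17, 11, 25, 3, 24, 4]
`largest` takes the values: 17 → 25

Answer: 25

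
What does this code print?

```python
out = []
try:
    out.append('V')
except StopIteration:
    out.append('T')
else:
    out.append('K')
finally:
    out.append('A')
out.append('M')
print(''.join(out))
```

Execution trace: 'V' (try body, no exception) → 'K' (else) → 'A' (finally) → 'M' (after the try/except). Output: VKAM

Answer: VKAM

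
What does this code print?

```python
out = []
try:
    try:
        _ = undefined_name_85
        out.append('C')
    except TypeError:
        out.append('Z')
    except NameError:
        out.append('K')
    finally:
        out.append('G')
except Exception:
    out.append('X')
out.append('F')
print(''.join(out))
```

Execution trace: 'K' (inner except NameError) → 'G' (inner finally) → 'F' (after the try/except). Output: KGF

Answer: KGF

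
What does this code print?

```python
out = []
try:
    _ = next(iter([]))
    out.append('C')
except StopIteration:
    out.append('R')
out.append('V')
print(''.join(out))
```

Execution trace: 'R' (except StopIteration) → 'V' (after the try/except). Output: RV

Answer: RV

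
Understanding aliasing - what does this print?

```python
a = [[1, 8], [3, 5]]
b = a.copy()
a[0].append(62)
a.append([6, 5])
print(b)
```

Key concept: shallow copy with nested lists.
Step by step:
`a = [[1, 8], [3, 5]]` → a = [[1, 8], [3, 5]]
`b = a.copy()` → b = [[1, 8], [3, 5]]
`a[0].append(62)` → a = [[1, 8, 62], [3, 5]]; b = [[1, 8, 62], [3, 5]]
`a.append([6, 5])` → a = [[1, 8, 62], [3, 5], [6, 5]]
`print(b)` → prints [[1, 8, 62], [3, 5]]

Answer: [[1, 8, 62], [3, 5]]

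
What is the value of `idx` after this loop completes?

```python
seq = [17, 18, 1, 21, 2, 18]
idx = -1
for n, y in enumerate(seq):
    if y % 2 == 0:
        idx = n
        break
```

First even number index in [17, 18, 1, 21, 2, 18]
`idx` takes the values: -1 → 1

Answer: 1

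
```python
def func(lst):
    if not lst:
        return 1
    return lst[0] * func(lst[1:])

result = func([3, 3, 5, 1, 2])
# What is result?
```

Product over [3, 3, 5, 1, 2] = 3 * 3 * 5 * 1 * 2 = 90

Answer: 90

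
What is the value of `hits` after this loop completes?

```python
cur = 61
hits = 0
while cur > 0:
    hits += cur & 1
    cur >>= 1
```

Count set bits in 61 (binary: 0b111101)
`hits` takes the values: 0 → 1 → 2 → 3 → 4 → 5

Answer: 5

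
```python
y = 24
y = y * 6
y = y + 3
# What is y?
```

Trace:
`y = 24` → y = 24
`y = y * 6` → y = 144
`y = y + 3` → y = 147
So y = 147

Answer: 147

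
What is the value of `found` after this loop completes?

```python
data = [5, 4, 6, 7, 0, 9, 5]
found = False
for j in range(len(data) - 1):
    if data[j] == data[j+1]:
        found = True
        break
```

Check consecutive duplicates in [5, 4, 6, 7, 0, 9, 5]
`found` takes the values: False

Answer: False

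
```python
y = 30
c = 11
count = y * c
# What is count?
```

Trace:
`y = 30` → y = 30
`c = 11` → c = 11
`count = y * c` → count = 330
So count = 330

Answer: 330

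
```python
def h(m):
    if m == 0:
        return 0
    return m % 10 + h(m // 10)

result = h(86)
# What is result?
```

Sum of digits of 86: 6 + 8 = 14

Answer: 14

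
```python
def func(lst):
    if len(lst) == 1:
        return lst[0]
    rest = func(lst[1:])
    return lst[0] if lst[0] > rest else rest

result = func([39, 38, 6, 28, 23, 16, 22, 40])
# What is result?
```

Recursive max over [39, 38, 6, 28, 23, 16, 22, 40] = 40

Answer: 40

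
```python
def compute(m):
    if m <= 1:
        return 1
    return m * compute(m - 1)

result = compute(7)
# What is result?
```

compute(7) = 7 * 6 * 5 * 4 * 3 * 2 * 1 = 5040

Answer: 5040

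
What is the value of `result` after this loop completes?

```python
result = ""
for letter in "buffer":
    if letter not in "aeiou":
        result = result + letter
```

Remove vowels from 'buffer'
`result` takes the values: "" → "b" → "bf" → "bff" → "bffr"

Answer: "bffr"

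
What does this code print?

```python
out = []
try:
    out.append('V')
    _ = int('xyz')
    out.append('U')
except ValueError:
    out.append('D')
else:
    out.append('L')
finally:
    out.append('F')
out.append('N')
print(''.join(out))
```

Execution trace: 'V' (try body) → 'D' (except ValueError) → 'F' (finally) → 'N' (after the try/except). Output: VDFN

Answer: VDFN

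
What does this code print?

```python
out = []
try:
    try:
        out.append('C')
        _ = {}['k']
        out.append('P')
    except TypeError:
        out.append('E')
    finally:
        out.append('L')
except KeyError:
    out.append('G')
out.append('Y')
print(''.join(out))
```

Execution trace: 'C' (try body) → 'L' (finally) → 'G' (outer except KeyError) → 'Y' (after the try/except). Output: CLGY

Answer: CLGY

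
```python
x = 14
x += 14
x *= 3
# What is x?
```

Trace:
`x = 14` → x = 14
`x += 14` → x = 28
`x *= 3` → x = 84
So x = 84

Answer: 84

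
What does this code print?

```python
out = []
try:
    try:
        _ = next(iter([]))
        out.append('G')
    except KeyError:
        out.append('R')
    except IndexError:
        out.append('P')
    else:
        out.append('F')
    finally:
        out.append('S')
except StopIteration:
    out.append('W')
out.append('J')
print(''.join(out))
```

Execution trace: 'S' (finally) → 'W' (outer except StopIteration) → 'J' (after the try/except). Output: SWJ

Answer: SWJ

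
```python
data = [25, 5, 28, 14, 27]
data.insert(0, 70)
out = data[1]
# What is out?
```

Trace:
`data = [25, 5, 28, 14, 27]` → data = [25, 5, 28, 14, 27]
`data.insert(0, 70)` → data = [70, 25, 5, 28, 14, 27]
`out = data[1]` → out = 25
So out = 25

Answer: 25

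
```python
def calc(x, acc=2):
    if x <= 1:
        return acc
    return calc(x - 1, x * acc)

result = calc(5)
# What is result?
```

Accumulator trace (n, acc): (5, 2) -> (4, 10) -> (3, 40) -> (2, 120) -> (1, 240) -> return 240

Answer: 240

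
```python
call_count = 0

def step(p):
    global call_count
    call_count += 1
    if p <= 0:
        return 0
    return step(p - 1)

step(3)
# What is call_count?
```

Linear recursion stepping by 1: 4 calls from p=3 down to ≤0.

Answer: 4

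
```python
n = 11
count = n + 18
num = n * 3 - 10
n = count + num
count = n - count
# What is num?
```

Trace:
`n = 11` → n = 11
`count = n + 18` → count = 29
`num = n * 3 - 10` → num = 23
`n = count + num` → n = 52
`count = n - count` → count = 23
So num = 23

Answer: 23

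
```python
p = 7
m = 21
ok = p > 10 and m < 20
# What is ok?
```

Trace:
`p = 7` → p = 7
`m = 21` → m = 21
`ok = p > 10 and m < 20` → ok = False
So ok = False

Answer: False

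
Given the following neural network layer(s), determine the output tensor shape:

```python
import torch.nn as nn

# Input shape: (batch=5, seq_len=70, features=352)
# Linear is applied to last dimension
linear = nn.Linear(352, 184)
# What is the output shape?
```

Input: (5, 70, 352) -> Output: (5, 70, 184)

Answer: (5, 70, 184)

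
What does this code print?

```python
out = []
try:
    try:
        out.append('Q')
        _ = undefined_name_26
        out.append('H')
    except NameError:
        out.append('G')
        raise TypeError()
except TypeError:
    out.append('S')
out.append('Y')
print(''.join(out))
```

Execution trace: 'Q' (inner try body) → 'G' (inner except NameError) → 'S' (outer except TypeError) → 'Y' (after the try/except). Output: QGSY

Answer: QGSY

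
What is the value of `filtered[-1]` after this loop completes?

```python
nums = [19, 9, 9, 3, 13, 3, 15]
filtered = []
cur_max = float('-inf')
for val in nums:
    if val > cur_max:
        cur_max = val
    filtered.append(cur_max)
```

Running max ends at 19
`filtered` takes the values: [] → [19] → [19, 19] → [19, 19, 19] → [19, 19, 19, 19] → [19, 19, 19, 19, 19] → [19, 19, 19, 19, 19, 19] → [19, 19, 19, 19, 19, 19, 19]
So `filtered[-1]` = 19

Answer: 19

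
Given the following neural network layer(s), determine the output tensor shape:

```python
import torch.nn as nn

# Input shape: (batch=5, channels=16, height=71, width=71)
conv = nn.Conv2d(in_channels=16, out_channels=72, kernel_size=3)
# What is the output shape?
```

Input: (5, 16, 71, 71) -> Output: (5, 72, 69, 69)

Answer: (5, 72, 69, 69)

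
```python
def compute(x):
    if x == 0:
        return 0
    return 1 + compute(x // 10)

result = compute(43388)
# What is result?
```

Count of digits of 43388: 5

Answer: 5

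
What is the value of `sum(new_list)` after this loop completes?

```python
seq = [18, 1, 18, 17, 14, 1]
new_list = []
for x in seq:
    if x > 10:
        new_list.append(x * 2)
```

Sum of doubled values > 10
`new_list` takes the values: [] → [36] → [36, 36] → [36, 36, 34] → [36, 36, 34, 28]
So `sum(new_list)` = 134

Answer: 134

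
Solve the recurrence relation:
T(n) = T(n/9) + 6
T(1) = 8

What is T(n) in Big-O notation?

Each step divides n by 9 and adds 6. After log_9(n) steps we reach T(1)=8. So T(n) = 6·log_9(n) + 8 = O(log n).

Answer: O(log n)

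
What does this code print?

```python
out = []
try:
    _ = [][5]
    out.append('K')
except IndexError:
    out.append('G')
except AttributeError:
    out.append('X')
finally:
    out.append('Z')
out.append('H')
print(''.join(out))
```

Execution trace: 'G' (except IndexError) → 'Z' (finally) → 'H' (after the try/except). Output: GZH

Answer: GZH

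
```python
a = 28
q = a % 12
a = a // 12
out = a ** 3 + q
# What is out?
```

Trace:
`a = 28` → a = 28
`q = a % 12` → q = 4
`a = a // 12` → a = 2
`out = a ** 3 + q` → out = 12
So out = 12

Answer: 12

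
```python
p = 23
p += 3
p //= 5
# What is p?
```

Trace:
`p = 23` → p = 23
`p += 3` → p = 26
`p //= 5` → p = 5
So p = 5

Answer: 5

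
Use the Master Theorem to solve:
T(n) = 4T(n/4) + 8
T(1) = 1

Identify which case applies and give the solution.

a=4, b=4, f(n)=8. log_4(4) = 1. Since c=0 < 1, Case 1 applies: T(n) = Θ(n^log_b(a)) = O(n).

Answer: O(n) - Case 1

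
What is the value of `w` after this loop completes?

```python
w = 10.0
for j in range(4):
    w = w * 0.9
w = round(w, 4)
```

Exponential decay: 10.0 * 0.9^4
`w` takes the values: 10.0 → 9.0 → 8.1 → 7.29 → 6.561

Answer: 6.561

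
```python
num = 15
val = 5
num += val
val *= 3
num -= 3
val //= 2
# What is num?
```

Trace:
`num = 15` → num = 15
`val = 5` → val = 5
`num += val` → num = 20
`val *= 3` → val = 15
`num -= 3` → num = 17
`val //= 2` → val = 7
So num = 17

Answer: 17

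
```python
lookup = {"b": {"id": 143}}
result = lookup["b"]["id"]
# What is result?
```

Trace:
`lookup = {"b": {"id": 143}}` → lookup = {'b': {'id': 143}}
`result = lookup["b"]["id"]` → result = 143
So result = 143

Answer: 143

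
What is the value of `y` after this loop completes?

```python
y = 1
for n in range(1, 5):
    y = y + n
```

Start at 1, add 1 through 4
`y` takes the values: 1 → 2 → 4 → 7 → 11

Answer: 11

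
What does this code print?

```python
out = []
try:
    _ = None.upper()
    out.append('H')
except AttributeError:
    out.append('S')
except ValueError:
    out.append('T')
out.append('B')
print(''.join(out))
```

Execution trace: 'S' (except AttributeError) → 'B' (after the try/except). Output: SB

Answer: SB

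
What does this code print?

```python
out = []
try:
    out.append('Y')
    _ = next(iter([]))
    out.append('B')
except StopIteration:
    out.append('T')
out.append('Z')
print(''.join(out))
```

Execution trace: 'Y' (try body) → 'T' (except StopIteration) → 'Z' (after the try/except). Output: YTZ

Answer: YTZ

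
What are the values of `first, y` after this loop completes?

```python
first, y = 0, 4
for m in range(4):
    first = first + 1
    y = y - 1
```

first goes 0→4, y goes 4→0
`first, y` takes the values: (0, 4) → (1, 4) → (1, 3) → (2, 3) → (2, 2) → (3, 2) → (3, 1) → (4, 1) → (4, 0)

Answer: 4, 0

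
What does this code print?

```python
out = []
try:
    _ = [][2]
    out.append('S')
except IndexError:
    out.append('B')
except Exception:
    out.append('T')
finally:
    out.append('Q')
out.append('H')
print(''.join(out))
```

Execution trace: 'B' (except IndexError) → 'Q' (finally) → 'H' (after the try/except). Output: BQH

Answer: BQH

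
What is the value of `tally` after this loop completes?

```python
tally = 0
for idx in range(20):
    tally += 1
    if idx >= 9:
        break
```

Loop breaks when idx reaches 9, tally is 10
`tally` takes the values: 0 → 1 → 2 → 3 → 4 → 5 → 6 → 7 → 8 → 9 → 10

Answer: 10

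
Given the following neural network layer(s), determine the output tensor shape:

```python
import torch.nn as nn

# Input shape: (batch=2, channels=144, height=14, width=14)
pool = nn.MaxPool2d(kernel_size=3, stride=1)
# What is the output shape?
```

Input: (2, 144, 14, 14) -> Output: (2, 144, 12, 12)

Answer: (2, 144, 12, 12)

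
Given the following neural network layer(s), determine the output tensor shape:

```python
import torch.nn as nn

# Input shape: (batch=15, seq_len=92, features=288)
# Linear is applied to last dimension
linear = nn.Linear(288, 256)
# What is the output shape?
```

Input: (15, 92, 288) -> Output: (15, 92, 256)

Answer: (15, 92, 256)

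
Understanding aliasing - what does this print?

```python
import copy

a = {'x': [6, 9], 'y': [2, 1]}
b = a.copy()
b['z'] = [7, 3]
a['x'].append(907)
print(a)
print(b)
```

Key concept: shallow copy of dict with mutable values.
Step by step:
`a = {'x': [6, 9], 'y': [2, 1]}` → a = {'x': [6, 9], 'y': [2, 1]}
`b = a.copy()` → b = {'x': [6, 9], 'y': [2, 1]}
`b['z'] = [7, 3]` → b = {'x': [6, 9], 'y': [2, 1], 'z': [7, 3]}
`a['x'].append(907)` → a = {'x': [6, 9, 907], 'y': [2, 1]}; b = {'x': [6, 9, 907], 'y': [2, 1], 'z': [7, 3]}
`print(a)` → prints {'x': [6, 9, 907], 'y': [2, 1]}
`print(b)` → prints {'x': [6, 9, 907], 'y': [2, 1], 'z': [7, 3]}

Answer:
{'x': [6, 9, 907], 'y': [2, 1]}
{'x': [6, 9, 907], 'y': [2, 1], 'z': [7, 3]}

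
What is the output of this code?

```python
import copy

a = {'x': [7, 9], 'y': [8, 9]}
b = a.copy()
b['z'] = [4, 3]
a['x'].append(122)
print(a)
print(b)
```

Key concept: shallow copy of dict with mutable values.
Step by step:
`a = {'x': [7, 9], 'y': [8, 9]}` → a = {'x': [7, 9], 'y': [8, 9]}
`b = a.copy()` → b = {'x': [7, 9], 'y': [8, 9]}
`b['z'] = [4, 3]` → b = {'x': [7, 9], 'y': [8, 9], 'z': [4, 3]}
`a['x'].append(122)` → a = {'x': [7, 9, 122], 'y': [8, 9]}; b = {'x': [7, 9, 122], 'y': [8, 9], 'z': [4, 3]}
`print(a)` → prints {'x': [7, 9, 122], 'y': [8, 9]}
`print(b)` → prints {'x': [7, 9, 122], 'y': [8, 9], 'z': [4, 3]}

Answer:
{'x': [7, 9, 122], 'y': [8, 9]}
{'x': [7, 9, 122], 'y': [8, 9], 'z': [4, 3]}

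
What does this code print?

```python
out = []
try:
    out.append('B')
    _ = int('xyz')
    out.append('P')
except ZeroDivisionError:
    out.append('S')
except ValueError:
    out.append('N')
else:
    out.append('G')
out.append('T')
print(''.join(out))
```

Execution trace: 'B' (try body) → 'N' (except ValueError) → 'T' (after the try/except). Output: BNT

Answer: BNT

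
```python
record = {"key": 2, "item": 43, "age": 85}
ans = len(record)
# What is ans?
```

Trace:
`record = {"key": 2, "item": 43, "age": 85}` → record = {'key': 2, 'item': 43, 'age': 85}
`ans = len(record)` → ans = 3
So ans = 3

Answer: 3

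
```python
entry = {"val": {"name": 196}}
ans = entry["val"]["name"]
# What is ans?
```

Trace:
`entry = {"val": {"name": 196}}` → entry = {'val': {'name': 196}}
`ans = entry["val"]["name"]` → ans = 196
So ans = 196

Answer: 196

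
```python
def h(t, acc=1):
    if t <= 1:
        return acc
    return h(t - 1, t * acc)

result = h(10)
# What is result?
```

Accumulator trace (n, acc): (10, 1) -> (9, 10) -> (8, 90) -> (7, 720) -> (6, 5040) -> (5, 30240) -> (4, 151200) -> (3, 604800) -> (2, 1814400) -> (1, 3628800) -> return 3628800

Answer: 3628800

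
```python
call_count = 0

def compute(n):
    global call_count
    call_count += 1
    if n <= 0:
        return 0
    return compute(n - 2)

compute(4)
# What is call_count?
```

Linear recursion stepping by 2: 3 calls from n=4 down to ≤0.

Answer: 3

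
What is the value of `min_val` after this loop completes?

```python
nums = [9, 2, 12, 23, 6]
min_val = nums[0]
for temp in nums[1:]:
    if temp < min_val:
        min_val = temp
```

Minimum of [9, 2, 12, 23, 6]
`min_val` takes the values: 9 → 2

Answer: 2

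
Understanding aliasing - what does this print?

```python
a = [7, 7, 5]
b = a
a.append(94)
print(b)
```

Key concept: basic list aliasing.
Step by step:
`a = [7, 7, 5]` → a = [7, 7, 5]
`b = a` → b = [7, 7, 5] (same object as a)
`a.append(94)` → a = [7, 7, 5, 94] (same object as b); b = [7, 7, 5, 94] (same object as a)
`print(b)` → prints [7, 7, 5, 94]

Answer: [7, 7, 5, 94]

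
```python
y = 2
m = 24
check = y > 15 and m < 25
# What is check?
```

Trace:
`y = 2` → y = 2
`m = 24` → m = 24
`check = y > 15 and m < 25` → check = False
So check = False

Answer: False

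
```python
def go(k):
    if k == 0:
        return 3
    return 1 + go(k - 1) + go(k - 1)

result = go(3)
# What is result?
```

go(k) = 1 + 2·go(k-1), go(0)=3. Closed form: (3+1)·2^3 - 1 = 31.

Answer: 31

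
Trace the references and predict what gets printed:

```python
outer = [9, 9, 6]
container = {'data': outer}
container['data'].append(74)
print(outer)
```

Key concept: dict holds reference to list.
Step by step:
`outer = [9, 9, 6]` → outer = [9, 9, 6]
`container = {'data': outer}` → container = {'data': [9, 9, 6]}
`container['data'].append(74)` → outer = [9, 9, 6, 74]; container = {'data': [9, 9, 6, 74]}
`print(outer)` → prints [9, 9, 6, 74]

Answer: [9, 9, 6, 74]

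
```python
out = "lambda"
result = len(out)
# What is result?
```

Trace:
`out = "lambda"` → out = 'lambda'
`result = len(out)` → result = 6
So result = 6

Answer: 6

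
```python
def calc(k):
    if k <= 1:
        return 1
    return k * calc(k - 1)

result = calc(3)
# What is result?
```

calc(3) = 3 * 2 * 1 = 6

Answer: 6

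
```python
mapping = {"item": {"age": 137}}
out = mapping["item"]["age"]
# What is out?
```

Trace:
`mapping = {"item": {"age": 137}}` → mapping = {'item': {'age': 137}}
`out = mapping["item"]["age"]` → out = 137
So out = 137

Answer: 137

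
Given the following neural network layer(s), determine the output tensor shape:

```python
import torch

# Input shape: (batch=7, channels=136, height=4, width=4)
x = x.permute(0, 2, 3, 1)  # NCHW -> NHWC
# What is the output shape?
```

Input: (7, 136, 4, 4) -> Output: (7, 4, 4, 136)

Answer: (7, 4, 4, 136)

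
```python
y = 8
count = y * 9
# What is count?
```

Trace:
`y = 8` → y = 8
`count = y * 9` → count = 72
So count = 72

Answer: 72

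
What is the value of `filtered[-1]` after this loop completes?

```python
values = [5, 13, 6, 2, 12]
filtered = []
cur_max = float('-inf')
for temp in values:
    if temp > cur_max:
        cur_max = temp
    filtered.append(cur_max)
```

Running max ends at 13
`filtered` takes the values: [] → [5] → [5, 13] → [5, 13, 13] → [5, 13, 13, 13] → [5, 13, 13, 13, 13]
So `filtered[-1]` = 13

Answer: 13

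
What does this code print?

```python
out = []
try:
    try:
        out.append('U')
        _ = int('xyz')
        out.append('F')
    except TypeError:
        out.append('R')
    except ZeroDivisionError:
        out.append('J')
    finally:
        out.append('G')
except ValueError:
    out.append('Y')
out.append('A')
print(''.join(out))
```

Execution trace: 'U' (inner try body) → 'G' (inner finally) → 'Y' (outer except ValueError) → 'A' (after the try/except). Output: UGYA

Answer: UGYA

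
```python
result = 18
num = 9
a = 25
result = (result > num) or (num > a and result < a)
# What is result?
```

Trace:
`result = 18` → result = 18
`num = 9` → num = 9
`a = 25` → a = 25
`result = (result > num) or (num > a and result < a)` → result = True
So result = True

Answer: True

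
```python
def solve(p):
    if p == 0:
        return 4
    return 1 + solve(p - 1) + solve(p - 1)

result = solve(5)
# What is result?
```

solve(p) = 1 + 2·solve(p-1), solve(0)=4. Closed form: (4+1)·2^5 - 1 = 159.

Answer: 159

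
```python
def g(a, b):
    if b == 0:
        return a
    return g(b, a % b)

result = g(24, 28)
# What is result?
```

g(24, 28) -> g(28, 24) -> g(24, 4) -> g(4, 0) -> 4

Answer: 4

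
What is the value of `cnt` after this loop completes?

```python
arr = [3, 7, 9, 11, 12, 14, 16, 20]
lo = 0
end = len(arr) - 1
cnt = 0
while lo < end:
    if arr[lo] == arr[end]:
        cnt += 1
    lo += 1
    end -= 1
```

Count matching pairs from ends
`cnt` takes the values: 0

Answer: 0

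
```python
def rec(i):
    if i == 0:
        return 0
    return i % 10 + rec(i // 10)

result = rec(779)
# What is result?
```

Sum of digits of 779: 9 + 7 + 7 = 23

Answer: 23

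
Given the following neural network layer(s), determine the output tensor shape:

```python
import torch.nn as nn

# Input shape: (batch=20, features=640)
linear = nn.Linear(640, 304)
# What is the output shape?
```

Input: (20, 640) -> Output: (20, 304)

Answer: (20, 304)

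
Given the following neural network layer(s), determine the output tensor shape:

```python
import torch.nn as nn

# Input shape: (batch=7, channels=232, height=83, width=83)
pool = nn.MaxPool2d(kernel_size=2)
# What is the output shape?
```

Input: (7, 232, 83, 83) -> Output: (7, 232, 41, 41)

Answer: (7, 232, 41, 41)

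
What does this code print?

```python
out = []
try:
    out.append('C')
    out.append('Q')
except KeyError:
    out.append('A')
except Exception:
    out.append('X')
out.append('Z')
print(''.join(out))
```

Execution trace: 'C' (try body) → 'Q' (try body, no exception) → 'Z' (after the try/except). Output: CQZ

Answer: CQZ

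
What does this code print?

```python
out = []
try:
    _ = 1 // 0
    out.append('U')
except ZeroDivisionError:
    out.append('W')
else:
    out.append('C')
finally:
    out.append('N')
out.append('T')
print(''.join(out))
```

Execution trace: 'W' (except ZeroDivisionError) → 'N' (finally) → 'T' (after the try/except). Output: WNT

Answer: WNT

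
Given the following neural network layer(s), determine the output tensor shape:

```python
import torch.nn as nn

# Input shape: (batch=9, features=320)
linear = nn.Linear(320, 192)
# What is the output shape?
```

Input: (9, 320) -> Output: (9, 192)

Answer: (9, 192)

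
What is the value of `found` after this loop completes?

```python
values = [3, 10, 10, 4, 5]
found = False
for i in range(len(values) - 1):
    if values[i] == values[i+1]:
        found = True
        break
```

Check consecutive duplicates in [3, 10, 10, 4, 5]
`found` takes the values: False → True

Answer: True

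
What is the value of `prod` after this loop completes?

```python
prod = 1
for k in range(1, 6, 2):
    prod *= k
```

Product of 1, 3, 5, ... up to 5
`prod` takes the values: 1 → 3 → 15

Answer: 15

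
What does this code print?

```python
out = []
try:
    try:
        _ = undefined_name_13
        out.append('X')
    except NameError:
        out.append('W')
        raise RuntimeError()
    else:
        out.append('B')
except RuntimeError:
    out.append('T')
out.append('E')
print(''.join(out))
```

Execution trace: 'W' (inner except NameError) → 'T' (outer except RuntimeError) → 'E' (after the try/except). Output: WTE

Answer: WTE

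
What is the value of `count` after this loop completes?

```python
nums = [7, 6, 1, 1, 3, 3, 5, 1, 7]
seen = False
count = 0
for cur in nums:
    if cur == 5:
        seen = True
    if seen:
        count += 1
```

Count elements after first 5 in [7, 6, 1, 1, 3, 3, 5, 1, 7]
`count` takes the values: 0 → 1 → 2 → 3

Answer: 3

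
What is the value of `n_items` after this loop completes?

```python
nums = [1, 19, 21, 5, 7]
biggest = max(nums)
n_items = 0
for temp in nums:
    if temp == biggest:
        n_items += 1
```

Count of max value 21 in [1, 19, 21, 5, 7]
`n_items` takes the values: 0 → 1

Answer: 1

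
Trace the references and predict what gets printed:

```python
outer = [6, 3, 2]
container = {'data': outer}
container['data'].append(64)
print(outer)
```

Key concept: dict holds reference to list.
Step by step:
`outer = [6, 3, 2]` → outer = [6, 3, 2]
`container = {'data': outer}` → container = {'data': [6, 3, 2]}
`container['data'].append(64)` → outer = [6, 3, 2, 64]; container = {'data': [6, 3, 2, 64]}
`print(outer)` → prints [6, 3, 2, 64]

Answer: [6, 3, 2, 64]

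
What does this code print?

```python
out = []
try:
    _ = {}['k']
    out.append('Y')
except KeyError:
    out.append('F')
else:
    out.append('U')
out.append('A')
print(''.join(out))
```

Execution trace: 'F' (except KeyError) → 'A' (after the try/except). Output: FA

Answer: FA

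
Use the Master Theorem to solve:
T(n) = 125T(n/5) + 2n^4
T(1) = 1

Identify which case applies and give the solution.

a=125, b=5, f(n)=2n^4. log_5(125) = 3. Since c=4 > 3 and the regularity condition holds (125(n/5)^4 = (125/5^4)n^4 with 125/5^4 < 1), Case 3 applies: T(n) = Θ(f(n)) = O(n^4).

Answer: O(n^4) - Case 3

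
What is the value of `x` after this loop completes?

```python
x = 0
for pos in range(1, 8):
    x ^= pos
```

XOR of 1 to 7
`x` takes the values: 0 → 1 → 3 → 0 → 4 → 1 → 7 → 0

Answer: 0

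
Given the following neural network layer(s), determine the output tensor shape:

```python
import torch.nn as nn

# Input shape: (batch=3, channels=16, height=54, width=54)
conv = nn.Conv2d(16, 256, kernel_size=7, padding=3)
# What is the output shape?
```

Input: (3, 16, 54, 54) -> Output: (3, 256, 54, 54)

Answer: (3, 256, 54, 54)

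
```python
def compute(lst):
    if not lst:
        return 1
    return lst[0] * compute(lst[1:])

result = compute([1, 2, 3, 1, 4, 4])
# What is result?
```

Product over [1, 2, 3, 1, 4, 4] = 1 * 2 * 3 * 1 * 4 * 4 = 96

Answer: 96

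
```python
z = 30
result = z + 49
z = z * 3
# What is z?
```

Trace:
`z = 30` → z = 30
`result = z + 49` → result = 79
`z = z * 3` → z = 90
So z = 90

Answer: 90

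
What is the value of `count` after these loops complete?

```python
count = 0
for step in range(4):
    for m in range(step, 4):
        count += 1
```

Upper triangle: 4 + 3 + ... + 1
`count` takes the values: 0 → 1 → 2 → 3 → 4 → 5 → 6 → 7 → 8 → 9 → 10

Answer: 10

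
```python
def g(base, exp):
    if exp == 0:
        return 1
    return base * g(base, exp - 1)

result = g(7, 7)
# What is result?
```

g(7, 7) = 7 * 7 * 7 * 7 * 7 * 7 * 7 = 823543

Answer: 823543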